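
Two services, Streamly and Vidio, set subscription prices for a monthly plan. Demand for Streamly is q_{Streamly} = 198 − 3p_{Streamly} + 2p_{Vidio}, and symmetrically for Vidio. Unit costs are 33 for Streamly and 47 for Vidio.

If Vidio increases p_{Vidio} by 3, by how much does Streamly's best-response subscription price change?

1

Streamly's profit: π = (p_{Streamly} − 33)(198 − 3p_{Streamly} + 2p_{Vidio}).
∂π/∂p_{Streamly} = 297 − 6p_{Streamly} + 2p_{Vidio} = 0 ⇒ p_{Streamly} = 49.5 + (1/3)p_{Vidio}.
The reaction-function slope is 1/3, so a 3-unit rise in p_{Vidio} moves p_{Streamly} by 1/3 × 3 = 1. Streamly's best response rises — the actions are strategic complements.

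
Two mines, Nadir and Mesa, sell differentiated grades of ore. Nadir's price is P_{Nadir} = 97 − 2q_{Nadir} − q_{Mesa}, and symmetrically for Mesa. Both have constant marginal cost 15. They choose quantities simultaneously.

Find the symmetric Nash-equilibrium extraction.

Mine Nadir's profit: π = q_{Nadir}(97 − 2q_{Nadir} − q_{Mesa}) − 15q_{Nadir}.
∂π/∂q_{Nadir} = 82 − 4q_{Nadir} − q_{Mesa} = 0 ⇒ q_{Nadir} = 20.5 − 0.25q_{Mesa}.
Setting q_{Nadir} = q_{Mesa} in the reaction function: q_{Nadir} = 20.5 − 0.25q_{Nadir}, so q_{Nadir} = 20.5 / 1.25 = 16.4.

16.4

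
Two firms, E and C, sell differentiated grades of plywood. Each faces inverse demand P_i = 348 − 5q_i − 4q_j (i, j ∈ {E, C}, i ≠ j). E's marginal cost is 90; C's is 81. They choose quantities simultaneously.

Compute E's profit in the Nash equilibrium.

Firm E's profit: π = q_E(348 − 5q_E − 4q_C) − 90q_E.
∂π/∂q_E = 258 − 10q_E − 4q_C = 0 ⇒ q_E = 25.8 − 0.4q_C.
Similarly q_C = 26.7 − 0.4q_E.
Substituting the second reaction function into the first: q_E = 25.8 − 0.4(26.7 − 0.4q_E), which gives 0.84q_E = 15.12 ⇒ q_E = 18.
Then q_C = 26.7 − 0.4·18 = 19.5.
P_E = 348 − 5·18 − 4·19.5 = 180.
Profit = (180 − 90)·18 = 1620.

1620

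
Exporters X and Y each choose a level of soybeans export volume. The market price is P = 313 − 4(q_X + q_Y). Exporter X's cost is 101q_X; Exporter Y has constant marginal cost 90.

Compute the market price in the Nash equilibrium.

Exporter X's profit: π = q_X(313 − 4(q_X + q_Y)) − 101q_X.
∂π/∂q_X = 212 − 8q_X − 4q_Y = 0, so q_X = 26.5 − 0.5q_Y.
By the same steps for Y: q_Y = 27.875 − 0.5q_X.
Solving the two reaction functions simultaneously: (1 − (−0.5)(−0.5))q_X = 26.5 − 0.5·27.875, so 0.75q_X = 12.5625 and q_X = 16.75.
Then q_Y = 27.875 − 0.5·16.75 = 19.5.
Equilibrium price: P = 313 − 4·36.25 = 168.

168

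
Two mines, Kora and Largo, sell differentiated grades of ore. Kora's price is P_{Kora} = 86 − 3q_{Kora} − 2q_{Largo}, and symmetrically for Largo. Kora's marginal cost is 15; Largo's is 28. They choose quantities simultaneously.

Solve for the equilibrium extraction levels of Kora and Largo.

Mine Kora's profit: π = q_{Kora}(86 − 3q_{Kora} − 2q_{Largo}) − 15q_{Kora}.
∂π/∂q_{Kora} = 71 − 6q_{Kora} − 2q_{Largo} = 0 ⇒ q_{Kora} = 71/6 − (1/3)q_{Largo}.
Similarly q_{Largo} = 29/3 − (1/3)q_{Kora}.
Substituting the second reaction function into the first: q_{Kora} = 71/6 − (1/3)(29/3 − (1/3)q_{Kora}), which gives (8/9)q_{Kora} = 155/18 ⇒ q_{Kora} = 9.6875.
Then q_{Largo} = 29/3 − (1/3)·9.6875 = 6.4375.

9.6875, 6.4375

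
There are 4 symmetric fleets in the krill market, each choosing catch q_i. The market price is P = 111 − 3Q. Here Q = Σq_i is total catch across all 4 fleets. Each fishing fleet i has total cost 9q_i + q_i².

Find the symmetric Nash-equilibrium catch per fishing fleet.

A representative fishing fleet's profit is π_i = q_i(111 − 3Q) − 9q_i − q_i², with Q = q_i + Σ_{j≠i} q_j.
First-order condition: 102 − 8q_i − 3Σ_{j≠i} q_j = 0.
In a symmetric equilibrium every fishing fleet chooses the same q, so Σ_{j≠i} q_j = 3q. The condition becomes 102 − 17q = 0, giving q = 102/17 = 6.

6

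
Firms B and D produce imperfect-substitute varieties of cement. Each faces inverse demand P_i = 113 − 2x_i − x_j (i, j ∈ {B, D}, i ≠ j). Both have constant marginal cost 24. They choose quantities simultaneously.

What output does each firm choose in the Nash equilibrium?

Firm B's profit: π = x_B(113 − 2x_B − x_D) − 24x_B.
∂π/∂x_B = 89 − 4x_B − x_D = 0 ⇒ x_B = 22.25 − 0.25x_D.
By symmetry x_D = x_B; substituting into the reaction function, 1.25x_B = 22.25 and x_B = 17.8.

17.8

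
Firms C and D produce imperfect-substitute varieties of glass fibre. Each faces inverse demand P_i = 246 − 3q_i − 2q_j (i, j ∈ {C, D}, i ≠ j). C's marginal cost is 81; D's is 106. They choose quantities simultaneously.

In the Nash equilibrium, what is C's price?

147.5625

Firm C's profit: π = q_C(246 − 3q_C − 2q_D) − 81q_C.
∂π/∂q_C = 165 − 6q_C − 2q_D = 0 ⇒ q_C = 27.5 − (1/3)q_D.
Similarly q_D = 70/3 − (1/3)q_C.
Solving the two reaction functions simultaneously: (1 − (−1/3)(−1/3))q_C = 27.5 − (1/3)·(70/3), so (8/9)q_C = 355/18 and q_C = 22.1875.
Then q_D = 70/3 − (1/3)·22.1875 = 15.9375.
P_C = 246 − 3·22.1875 − 2·15.9375 = 147.5625.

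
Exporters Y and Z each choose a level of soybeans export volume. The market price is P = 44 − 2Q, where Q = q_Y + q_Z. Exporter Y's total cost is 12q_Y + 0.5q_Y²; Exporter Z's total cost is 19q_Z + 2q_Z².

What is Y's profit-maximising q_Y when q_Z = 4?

Exporter Y's profit: π = q_Y(44 − 2(q_Y + q_Z)) − 12q_Y − 0.5q_Y².
∂π/∂q_Y = 32 − 5q_Y − 2q_Z = 0, so q_Y = 6.4 − 0.4q_Z.
At q_Z = 4: q_Y = 6.4 − 0.4·4 = 4.8.

4.8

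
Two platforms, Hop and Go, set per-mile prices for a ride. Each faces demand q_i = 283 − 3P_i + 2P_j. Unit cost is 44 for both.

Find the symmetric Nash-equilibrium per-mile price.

103.75

Hop's profit: π = (P_{Hop} − 44)(283 − 3P_{Hop} + 2P_{Go}).
∂π/∂P_{Hop} = 415 − 6P_{Hop} + 2P_{Go} = 0 ⇒ P_{Hop} = 415/6 + (1/3)P_{Go}.
By symmetry P_{Go} = P_{Hop}; substituting into the reaction function, (2/3)P_{Hop} = 415/6 and P_{Hop} = 103.75.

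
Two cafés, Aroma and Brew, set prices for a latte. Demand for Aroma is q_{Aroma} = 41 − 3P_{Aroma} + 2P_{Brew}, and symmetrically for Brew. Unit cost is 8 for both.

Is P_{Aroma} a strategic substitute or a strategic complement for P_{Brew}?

strategic complements

Aroma's profit: π = (P_{Aroma} − 8)(41 − 3P_{Aroma} + 2P_{Brew}).
∂π/∂P_{Aroma} = 65 − 6P_{Aroma} + 2P_{Brew} = 0 ⇒ P_{Aroma} = 65/6 + (1/3)P_{Brew}.
The best-response slope dP_{Aroma}/dP_{Brew} = 1/3 > 0: the reaction function is upward-sloping, so the choices are strategic complements.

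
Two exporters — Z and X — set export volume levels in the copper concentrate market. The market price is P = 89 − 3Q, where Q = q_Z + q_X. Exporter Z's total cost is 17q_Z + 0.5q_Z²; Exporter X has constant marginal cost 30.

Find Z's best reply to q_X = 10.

6

Exporter Z's profit: π = q_Z(89 − 3(q_Z + q_X)) − 17q_Z − 0.5q_Z².
∂π/∂q_Z = 72 − 7q_Z − 3q_X = 0, so q_Z = 72/7 − (3/7)q_X.
At q_X = 10: q_Z = 72/7 − (3/7)·10 = 6.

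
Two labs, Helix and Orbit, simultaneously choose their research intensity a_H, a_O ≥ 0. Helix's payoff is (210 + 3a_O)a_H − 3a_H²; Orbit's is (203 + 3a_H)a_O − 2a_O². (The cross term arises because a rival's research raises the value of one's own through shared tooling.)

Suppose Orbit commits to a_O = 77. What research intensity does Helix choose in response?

73.5

Expanding Helix's payoff: 210a_H + 3a_Oa_H − 3a_H².
∂π/∂a_H = 210 + 3a_O − 6a_H = 0, so a_H = 35 + 0.5a_O.
At a_O = 77: a_H = 35 + 0.5·77 = 73.5.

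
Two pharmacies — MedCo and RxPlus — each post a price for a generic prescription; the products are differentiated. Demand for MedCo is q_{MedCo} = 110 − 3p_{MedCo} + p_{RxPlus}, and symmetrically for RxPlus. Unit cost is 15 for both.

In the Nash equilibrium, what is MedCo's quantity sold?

MedCo's profit: π = (p_{MedCo} − 15)(110 − 3p_{MedCo} + p_{RxPlus}).
∂π/∂p_{MedCo} = 155 − 6p_{MedCo} + p_{RxPlus} = 0 ⇒ p_{MedCo} = 155/6 + (1/6)p_{RxPlus}.
By symmetry p_{RxPlus} = p_{MedCo}; substituting into the reaction function, (5/6)p_{MedCo} = 155/6 and p_{MedCo} = 31.
q_{MedCo} = 110 − 3·31 + 31 = 48.

48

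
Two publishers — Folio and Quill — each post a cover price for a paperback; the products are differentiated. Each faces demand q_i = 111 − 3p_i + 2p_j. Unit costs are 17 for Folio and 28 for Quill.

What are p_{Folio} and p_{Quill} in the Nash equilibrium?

42.5625, 46.6875

Folio's profit: π = (p_{Folio} − 17)(111 − 3p_{Folio} + 2p_{Quill}).
∂π/∂p_{Folio} = 162 − 6p_{Folio} + 2p_{Quill} = 0 ⇒ p_{Folio} = 27 + (1/3)p_{Quill}.
Similarly p_{Quill} = 32.5 + (1/3)p_{Folio}.
Plugging p_{Quill} into Folio's best response: p_{Folio} = 27 + (1/3)(32.5 + (1/3)p_{Folio}) ⇒ (8/9)p_{Folio} = 227/6, so p_{Folio} = 42.5625.
Then p_{Quill} = 32.5 + (1/3)·42.5625 = 46.6875.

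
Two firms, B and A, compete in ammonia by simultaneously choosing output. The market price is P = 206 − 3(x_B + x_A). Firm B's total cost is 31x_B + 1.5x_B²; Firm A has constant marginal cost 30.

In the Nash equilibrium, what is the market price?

100.6

Firm B's profit: π = x_B(206 − 3(x_B + x_A)) − 31x_B − 1.5x_B².
∂π/∂x_B = 175 − 9x_B − 3x_A = 0, so x_B = 175/9 − (1/3)x_A.
For A: ∂π/∂x_A = 176 − 6x_A − 3x_B = 0 ⇒ x_A = 88/3 − 0.5x_B.
Plugging x_A into B's best response: x_B = 175/9 − (1/3)(88/3 − 0.5x_B) ⇒ (5/6)x_B = 29/3, so x_B = 11.6.
Then x_A = 88/3 − 0.5·11.6 = 353/15.
Equilibrium price: P = 206 − 3·(527/15) = 100.6.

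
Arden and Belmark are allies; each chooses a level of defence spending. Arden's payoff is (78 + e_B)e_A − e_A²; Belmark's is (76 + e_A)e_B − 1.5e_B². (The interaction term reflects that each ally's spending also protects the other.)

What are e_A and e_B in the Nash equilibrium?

Expanding Arden's payoff: 78e_A + e_Be_A − e_A².
∂π/∂e_A = 78 + e_B − 2e_A = 0, so e_A = 39 + 0.5e_B.
Likewise for Belmark: e_B = 76/3 + (1/3)e_A.
Substituting the second reaction function into the first: e_A = 39 + 0.5(76/3 + (1/3)e_A), which gives (5/6)e_A = 155/3 ⇒ e_A = 62.
Then e_B = 76/3 + (1/3)·62 = 46.

62, 46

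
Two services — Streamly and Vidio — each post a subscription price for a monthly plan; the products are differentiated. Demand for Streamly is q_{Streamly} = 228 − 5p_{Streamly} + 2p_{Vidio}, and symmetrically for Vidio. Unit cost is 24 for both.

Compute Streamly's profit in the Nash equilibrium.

1901.25

Streamly's profit: π = (p_{Streamly} − 24)(228 − 5p_{Streamly} + 2p_{Vidio}).
∂π/∂p_{Streamly} = 348 − 10p_{Streamly} + 2p_{Vidio} = 0 ⇒ p_{Streamly} = 34.8 + 0.2p_{Vidio}.
By symmetry p_{Vidio} = p_{Streamly}; substituting into the reaction function, 0.8p_{Streamly} = 34.8 and p_{Streamly} = 43.5.
q_{Streamly} = 228 − 5·43.5 + 2·43.5 = 97.5.
Profit = (43.5 − 24)·97.5 = 1901.25.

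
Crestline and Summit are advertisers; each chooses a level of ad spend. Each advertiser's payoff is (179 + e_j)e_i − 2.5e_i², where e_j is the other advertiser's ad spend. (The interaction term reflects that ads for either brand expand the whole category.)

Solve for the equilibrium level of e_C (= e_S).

44.75

Crestline's payoff is (179 + e_S)e_C − 2.5e_C².
∂π/∂e_C = 179 + e_S − 5e_C = 0, so e_C = 35.8 + 0.2e_S.
The game is symmetric, so in equilibrium e_S = e_C: the reaction function gives 0.8e_C = 35.8, hence e_C = 44.75.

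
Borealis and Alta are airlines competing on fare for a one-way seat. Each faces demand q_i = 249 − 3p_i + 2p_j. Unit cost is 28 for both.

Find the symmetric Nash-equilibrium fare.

83.25

Borealis's profit: π = (p_{Borealis} − 28)(249 − 3p_{Borealis} + 2p_{Alta}).
∂π/∂p_{Borealis} = 333 − 6p_{Borealis} + 2p_{Alta} = 0 ⇒ p_{Borealis} = 55.5 + (1/3)p_{Alta}.
Setting p_{Borealis} = p_{Alta} in the reaction function: p_{Borealis} = 55.5 + (1/3)p_{Borealis}, so p_{Borealis} = 55.5 / (2/3) = 83.25.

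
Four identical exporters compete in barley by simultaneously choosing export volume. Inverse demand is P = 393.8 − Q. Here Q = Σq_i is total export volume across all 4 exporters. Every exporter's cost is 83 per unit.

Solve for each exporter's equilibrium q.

A representative exporter's profit is π_i = q_i(393.8 − Q) − 83q_i, with Q = q_i + Σ_{j≠i} q_j.
First-order condition: 310.8 − 2q_i − Σ_{j≠i} q_j = 0.
With identical exporters, set every q_j = q: then 310.8 − 2q − 3q = 0, i.e. q = 310.8/5 = 62.16.

62.16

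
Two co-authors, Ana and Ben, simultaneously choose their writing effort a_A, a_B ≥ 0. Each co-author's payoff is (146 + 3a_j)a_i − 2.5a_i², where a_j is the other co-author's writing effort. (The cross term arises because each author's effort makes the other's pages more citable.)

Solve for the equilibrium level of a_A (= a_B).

Ana's payoff is (146 + 3a_B)a_A − 2.5a_A².
∂π/∂a_A = 146 + 3a_B − 5a_A = 0, so a_A = 29.2 + 0.6a_B.
The game is symmetric, so in equilibrium a_B = a_A: the reaction function gives 0.4a_A = 29.2, hence a_A = 73.

73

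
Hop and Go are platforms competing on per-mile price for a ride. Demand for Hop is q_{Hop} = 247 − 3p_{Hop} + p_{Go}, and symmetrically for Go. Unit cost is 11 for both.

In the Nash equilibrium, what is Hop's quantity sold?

Hop's profit: π = (p_{Hop} − 11)(247 − 3p_{Hop} + p_{Go}).
∂π/∂p_{Hop} = 280 − 6p_{Hop} + p_{Go} = 0 ⇒ p_{Hop} = 140/3 + (1/6)p_{Go}.
Setting p_{Hop} = p_{Go} in the reaction function: p_{Hop} = 140/3 + (1/6)p_{Hop}, so p_{Hop} = (140/3) / (5/6) = 56.
q_{Hop} = 247 − 3·56 + 56 = 135.

135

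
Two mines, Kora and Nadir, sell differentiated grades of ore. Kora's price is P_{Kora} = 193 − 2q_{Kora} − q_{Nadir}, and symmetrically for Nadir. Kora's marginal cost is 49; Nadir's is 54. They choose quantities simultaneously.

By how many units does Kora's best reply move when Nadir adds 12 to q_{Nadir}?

Mine Kora's profit: π = q_{Kora}(193 − 2q_{Kora} − q_{Nadir}) − 49q_{Kora}.
∂π/∂q_{Kora} = 144 − 4q_{Kora} − q_{Nadir} = 0 ⇒ q_{Kora} = 36 − 0.25q_{Nadir}.
The reaction-function slope is −0.25, so a 12-unit rise in q_{Nadir} moves q_{Kora} by −0.25 × 12 = −3. Kora's best response falls — the actions are strategic substitutes.

-3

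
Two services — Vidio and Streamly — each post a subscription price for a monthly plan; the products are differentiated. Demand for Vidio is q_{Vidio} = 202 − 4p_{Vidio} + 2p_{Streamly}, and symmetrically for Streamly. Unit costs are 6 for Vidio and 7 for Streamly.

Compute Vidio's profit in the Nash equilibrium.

Vidio's profit: π = (p_{Vidio} − 6)(202 − 4p_{Vidio} + 2p_{Streamly}).
∂π/∂p_{Vidio} = 226 − 8p_{Vidio} + 2p_{Streamly} = 0 ⇒ p_{Vidio} = 28.25 + 0.25p_{Streamly}.
Similarly p_{Streamly} = 28.75 + 0.25p_{Vidio}.
Solving the two reaction functions simultaneously: (1 − (0.25)(0.25))p_{Vidio} = 28.25 + 0.25·28.75, so 0.9375p_{Vidio} = 35.4375 and p_{Vidio} = 37.8.
Then p_{Streamly} = 28.75 + 0.25·37.8 = 38.2.
q_{Vidio} = 202 − 4·37.8 + 2·38.2 = 127.2.
Profit = (37.8 − 6)·127.2 = 4044.96.

4044.96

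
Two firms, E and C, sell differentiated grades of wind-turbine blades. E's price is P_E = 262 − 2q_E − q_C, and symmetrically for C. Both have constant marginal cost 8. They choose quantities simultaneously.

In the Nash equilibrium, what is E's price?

109.6

Firm E's profit: π = q_E(262 − 2q_E − q_C) − 8q_E.
∂π/∂q_E = 254 − 4q_E − q_C = 0 ⇒ q_E = 63.5 − 0.25q_C.
Setting q_E = q_C in the reaction function: q_E = 63.5 − 0.25q_E, so q_E = 63.5 / 1.25 = 50.8.
P_E = 262 − 2·50.8 − 50.8 = 109.6.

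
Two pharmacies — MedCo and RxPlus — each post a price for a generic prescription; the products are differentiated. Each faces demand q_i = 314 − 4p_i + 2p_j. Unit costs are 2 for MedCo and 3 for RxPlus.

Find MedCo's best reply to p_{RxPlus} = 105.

66.5

MedCo's profit: π = (p_{MedCo} − 2)(314 − 4p_{MedCo} + 2p_{RxPlus}).
∂π/∂p_{MedCo} = 322 − 8p_{MedCo} + 2p_{RxPlus} = 0 ⇒ p_{MedCo} = 40.25 + 0.25p_{RxPlus}.
At p_{RxPlus} = 105: p_{MedCo} = 40.25 + 0.25·105 = 66.5.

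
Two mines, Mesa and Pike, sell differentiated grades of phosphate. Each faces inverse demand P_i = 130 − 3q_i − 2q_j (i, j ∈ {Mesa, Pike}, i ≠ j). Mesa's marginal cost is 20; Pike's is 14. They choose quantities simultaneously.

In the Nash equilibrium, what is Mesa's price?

60.125

Mine Mesa's profit: π = q_{Mesa}(130 − 3q_{Mesa} − 2q_{Pike}) − 20q_{Mesa}.
∂π/∂q_{Mesa} = 110 − 6q_{Mesa} − 2q_{Pike} = 0 ⇒ q_{Mesa} = 55/3 − (1/3)q_{Pike}.
Similarly q_{Pike} = 58/3 − (1/3)q_{Mesa}.
Substituting the second reaction function into the first: q_{Mesa} = 55/3 − (1/3)(58/3 − (1/3)q_{Mesa}), which gives (8/9)q_{Mesa} = 107/9 ⇒ q_{Mesa} = 13.375.
Then q_{Pike} = 58/3 − (1/3)·13.375 = 14.875.
P_{Mesa} = 130 − 3·13.375 − 2·14.875 = 60.125.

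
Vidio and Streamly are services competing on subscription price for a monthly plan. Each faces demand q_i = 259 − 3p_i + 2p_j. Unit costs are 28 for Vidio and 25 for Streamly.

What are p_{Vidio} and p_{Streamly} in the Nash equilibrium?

85.1875, 84.0625

Vidio's profit: π = (p_{Vidio} − 28)(259 − 3p_{Vidio} + 2p_{Streamly}).
∂π/∂p_{Vidio} = 343 − 6p_{Vidio} + 2p_{Streamly} = 0 ⇒ p_{Vidio} = 343/6 + (1/3)p_{Streamly}.
Similarly p_{Streamly} = 167/3 + (1/3)p_{Vidio}.
Solving the two reaction functions simultaneously: (1 − (1/3)(1/3))p_{Vidio} = 343/6 + (1/3)·(167/3), so (8/9)p_{Vidio} = 1363/18 and p_{Vidio} = 85.1875.
Then p_{Streamly} = 167/3 + (1/3)·85.1875 = 84.0625.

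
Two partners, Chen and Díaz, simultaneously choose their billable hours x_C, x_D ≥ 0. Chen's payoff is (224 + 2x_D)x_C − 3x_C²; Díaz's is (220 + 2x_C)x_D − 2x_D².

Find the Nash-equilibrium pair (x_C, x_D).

Expanding Chen's payoff: 224x_C + 2x_Dx_C − 3x_C².
∂π/∂x_C = 224 + 2x_D − 6x_C = 0, so x_C = 112/3 + (1/3)x_D.
Likewise for Díaz: x_D = 55 + 0.5x_C.
Plugging x_D into Chen's best response: x_C = 112/3 + (1/3)(55 + 0.5x_C) ⇒ (5/6)x_C = 167/3, so x_C = 66.8.
Then x_D = 55 + 0.5·66.8 = 88.4.

66.8, 88.4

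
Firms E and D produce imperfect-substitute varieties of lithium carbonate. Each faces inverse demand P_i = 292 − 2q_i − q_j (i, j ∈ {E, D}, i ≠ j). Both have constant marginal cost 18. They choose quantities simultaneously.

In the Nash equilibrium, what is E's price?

127.6

Firm E's profit: π = q_E(292 − 2q_E − q_D) − 18q_E.
∂π/∂q_E = 274 − 4q_E − q_D = 0 ⇒ q_E = 68.5 − 0.25q_D.
By symmetry q_D = q_E; substituting into the reaction function, 1.25q_E = 68.5 and q_E = 54.8.
P_E = 292 − 2·54.8 − 54.8 = 127.6.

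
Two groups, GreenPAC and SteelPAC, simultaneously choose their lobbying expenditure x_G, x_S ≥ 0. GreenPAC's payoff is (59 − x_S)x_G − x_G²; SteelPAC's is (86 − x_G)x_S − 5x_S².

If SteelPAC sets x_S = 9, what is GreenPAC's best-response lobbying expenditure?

25

Expanding GreenPAC's payoff: 59x_G − x_Sx_G − x_G².
∂π/∂x_G = 59 − x_S − 2x_G = 0, so x_G = 29.5 − 0.5x_S.
At x_S = 9: x_G = 29.5 − 0.5·9 = 25.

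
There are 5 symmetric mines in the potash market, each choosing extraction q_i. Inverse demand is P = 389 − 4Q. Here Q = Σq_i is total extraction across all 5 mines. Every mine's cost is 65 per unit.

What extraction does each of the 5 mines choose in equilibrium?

13.5

A representative mine's profit is π_i = q_i(389 − 4Q) − 65q_i, with Q = q_i + Σ_{j≠i} q_j.
First-order condition: 324 − 8q_i − 4Σ_{j≠i} q_j = 0.
With identical mines, set every q_j = q: then 324 − 8q − 16q = 0, i.e. q = 324/24 = 13.5.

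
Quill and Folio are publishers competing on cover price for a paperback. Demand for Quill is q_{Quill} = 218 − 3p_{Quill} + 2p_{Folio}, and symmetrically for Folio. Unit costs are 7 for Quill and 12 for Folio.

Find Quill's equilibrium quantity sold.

Quill's profit: π = (p_{Quill} − 7)(218 − 3p_{Quill} + 2p_{Folio}).
∂π/∂p_{Quill} = 239 − 6p_{Quill} + 2p_{Folio} = 0 ⇒ p_{Quill} = 239/6 + (1/3)p_{Folio}.
Similarly p_{Folio} = 127/3 + (1/3)p_{Quill}.
Substituting the second reaction function into the first: p_{Quill} = 239/6 + (1/3)(127/3 + (1/3)p_{Quill}), which gives (8/9)p_{Quill} = 971/18 ⇒ p_{Quill} = 60.6875.
Then p_{Folio} = 127/3 + (1/3)·60.6875 = 62.5625.
q_{Quill} = 218 − 3·60.6875 + 2·62.5625 = 161.0625.

161.0625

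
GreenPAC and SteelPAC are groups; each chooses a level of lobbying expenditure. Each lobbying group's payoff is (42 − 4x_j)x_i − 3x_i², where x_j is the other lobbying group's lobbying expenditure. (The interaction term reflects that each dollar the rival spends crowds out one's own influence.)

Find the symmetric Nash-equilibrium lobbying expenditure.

GreenPAC's payoff is (42 − 4x_S)x_G − 3x_G².
∂π/∂x_G = 42 − 4x_S − 6x_G = 0, so x_G = 7 − (2/3)x_S.
By symmetry x_S = x_G; substituting into the reaction function, (5/3)x_G = 7 and x_G = 4.2.

4.2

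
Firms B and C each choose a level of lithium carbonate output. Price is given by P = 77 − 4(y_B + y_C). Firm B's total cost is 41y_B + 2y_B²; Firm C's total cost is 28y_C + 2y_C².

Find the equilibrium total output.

5.3125

Firm B's profit: π = y_B(77 − 4(y_B + y_C)) − 41y_B − 2y_B².
∂π/∂y_B = 36 − 12y_B − 4y_C = 0, so y_B = 3 − (1/3)y_C.
By the same steps for C: y_C = 49/12 − (1/3)y_B.
Substituting the second reaction function into the first: y_B = 3 − (1/3)(49/12 − (1/3)y_B), which gives (8/9)y_B = 59/36 ⇒ y_B = 59/32.
Then y_C = 49/12 − (1/3)·(59/32) = 111/32.
Total output: 59/32 + 111/32 = 5.3125.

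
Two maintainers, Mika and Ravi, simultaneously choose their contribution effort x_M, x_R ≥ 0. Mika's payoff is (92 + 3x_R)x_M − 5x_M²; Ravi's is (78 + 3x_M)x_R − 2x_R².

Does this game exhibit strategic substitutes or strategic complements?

strategic complements

Expanding Mika's payoff: 92x_M + 3x_Rx_M − 5x_M².
∂π/∂x_M = 92 + 3x_R − 10x_M = 0, so x_M = 9.2 + 0.3x_R.
The best-response slope dx_M/dx_R = 0.3 > 0: the reaction function is upward-sloping, so the choices are strategic complements.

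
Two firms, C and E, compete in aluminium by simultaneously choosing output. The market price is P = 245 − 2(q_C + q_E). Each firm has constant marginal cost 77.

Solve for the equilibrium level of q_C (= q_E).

Firm C's profit: π = q_C(245 − 2(q_C + q_E)) − 77q_C.
∂π/∂q_C = 168 − 4q_C − 2q_E = 0, so q_C = 42 − 0.5q_E.
By symmetry q_E = q_C; substituting into the reaction function, 1.5q_C = 42 and q_C = 28.

28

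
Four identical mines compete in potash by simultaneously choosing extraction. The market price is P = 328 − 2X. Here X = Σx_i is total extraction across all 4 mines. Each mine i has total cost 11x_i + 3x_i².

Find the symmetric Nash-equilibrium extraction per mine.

A representative mine's profit is π_i = x_i(328 − 2X) − 11x_i − 3x_i², with X = x_i + Σ_{j≠i} x_j.
First-order condition: 317 − 10x_i − 2Σ_{j≠i} x_j = 0.
With identical mines, set every x_j = x: then 317 − 10x − 6x = 0, i.e. x = 317/16 = 19.8125.

19.8125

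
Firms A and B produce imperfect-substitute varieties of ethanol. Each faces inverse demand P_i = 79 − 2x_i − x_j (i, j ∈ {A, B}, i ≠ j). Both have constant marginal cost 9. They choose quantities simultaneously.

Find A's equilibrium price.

Firm A's profit: π = x_A(79 − 2x_A − x_B) − 9x_A.
∂π/∂x_A = 70 − 4x_A − x_B = 0 ⇒ x_A = 17.5 − 0.25x_B.
Setting x_A = x_B in the reaction function: x_A = 17.5 − 0.25x_A, so x_A = 17.5 / 1.25 = 14.
P_A = 79 − 2·14 − 14 = 37.

37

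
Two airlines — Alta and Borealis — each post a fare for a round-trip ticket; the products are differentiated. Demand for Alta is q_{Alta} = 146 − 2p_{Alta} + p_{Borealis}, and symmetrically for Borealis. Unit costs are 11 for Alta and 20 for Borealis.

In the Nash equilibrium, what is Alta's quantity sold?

Alta's profit: π = (p_{Alta} − 11)(146 − 2p_{Alta} + p_{Borealis}).
∂π/∂p_{Alta} = 168 − 4p_{Alta} + p_{Borealis} = 0 ⇒ p_{Alta} = 42 + 0.25p_{Borealis}.
Similarly p_{Borealis} = 46.5 + 0.25p_{Alta}.
Solving the two reaction functions simultaneously: (1 − (0.25)(0.25))p_{Alta} = 42 + 0.25·46.5, so 0.9375p_{Alta} = 53.625 and p_{Alta} = 57.2.
Then p_{Borealis} = 46.5 + 0.25·57.2 = 60.8.
q_{Alta} = 146 − 2·57.2 + 60.8 = 92.4.

92.4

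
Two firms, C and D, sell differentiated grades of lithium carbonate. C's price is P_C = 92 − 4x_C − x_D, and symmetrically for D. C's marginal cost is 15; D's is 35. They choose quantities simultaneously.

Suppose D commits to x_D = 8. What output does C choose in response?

8.625

Firm C's profit: π = x_C(92 − 4x_C − x_D) − 15x_C.
∂π/∂x_C = 77 − 8x_C − x_D = 0 ⇒ x_C = 9.625 − 0.125x_D.
At x_D = 8: x_C = 9.625 − 0.125·8 = 8.625.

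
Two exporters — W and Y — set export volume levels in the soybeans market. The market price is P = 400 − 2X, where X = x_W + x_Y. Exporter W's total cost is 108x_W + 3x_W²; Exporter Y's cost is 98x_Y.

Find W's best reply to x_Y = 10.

Exporter W's profit: π = x_W(400 − 2(x_W + x_Y)) − 108x_W − 3x_W².
∂π/∂x_W = 292 − 10x_W − 2x_Y = 0, so x_W = 29.2 − 0.2x_Y.
At x_Y = 10: x_W = 29.2 − 0.2·10 = 27.2.

27.2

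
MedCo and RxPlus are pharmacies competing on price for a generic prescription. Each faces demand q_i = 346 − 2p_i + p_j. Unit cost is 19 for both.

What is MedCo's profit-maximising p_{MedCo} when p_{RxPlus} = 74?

MedCo's profit: π = (p_{MedCo} − 19)(346 − 2p_{MedCo} + p_{RxPlus}).
∂π/∂p_{MedCo} = 384 − 4p_{MedCo} + p_{RxPlus} = 0 ⇒ p_{MedCo} = 96 + 0.25p_{RxPlus}.
At p_{RxPlus} = 74: p_{MedCo} = 96 + 0.25·74 = 114.5.

114.5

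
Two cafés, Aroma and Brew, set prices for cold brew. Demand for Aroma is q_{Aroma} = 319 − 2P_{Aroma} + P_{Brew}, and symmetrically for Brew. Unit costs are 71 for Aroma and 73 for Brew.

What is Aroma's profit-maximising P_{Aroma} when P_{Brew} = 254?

178.75

Aroma's profit: π = (P_{Aroma} − 71)(319 − 2P_{Aroma} + P_{Brew}).
∂π/∂P_{Aroma} = 461 − 4P_{Aroma} + P_{Brew} = 0 ⇒ P_{Aroma} = 115.25 + 0.25P_{Brew}.
At P_{Brew} = 254: P_{Aroma} = 115.25 + 0.25·254 = 178.75.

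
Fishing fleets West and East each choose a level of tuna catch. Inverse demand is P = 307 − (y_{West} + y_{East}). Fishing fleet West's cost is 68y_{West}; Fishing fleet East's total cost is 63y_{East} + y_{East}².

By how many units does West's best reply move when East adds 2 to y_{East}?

Fishing fleet West's profit: π = y_{West}(307 − (y_{West} + y_{East})) − 68y_{West}.
∂π/∂y_{West} = 239 − 2y_{West} − y_{East} = 0, so y_{West} = 119.5 − 0.5y_{East}.
The reaction-function slope is −0.5, so a 2-unit rise in y_{East} moves y_{West} by −0.5 × 2 = −1. West's best response falls — the actions are strategic substitutes.

-1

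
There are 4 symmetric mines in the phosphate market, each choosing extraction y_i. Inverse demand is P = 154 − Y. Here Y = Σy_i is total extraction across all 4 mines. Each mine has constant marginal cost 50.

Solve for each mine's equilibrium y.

20.8

A representative mine's profit is π_i = y_i(154 − Y) − 50y_i, with Y = y_i + Σ_{j≠i} y_j.
First-order condition: 104 − 2y_i − Σ_{j≠i} y_j = 0.
With identical mines, set every y_j = y: then 104 − 2y − 3y = 0, i.e. y = 104/5 = 20.8.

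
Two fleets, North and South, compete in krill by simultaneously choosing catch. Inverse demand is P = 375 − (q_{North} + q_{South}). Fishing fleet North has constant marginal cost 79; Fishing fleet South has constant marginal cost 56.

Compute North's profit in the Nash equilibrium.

Fishing fleet North's profit: π = q_{North}(375 − (q_{North} + q_{South})) − 79q_{North}.
∂π/∂q_{North} = 296 − 2q_{North} − q_{South} = 0, so q_{North} = 148 − 0.5q_{South}.
By the same steps for South: q_{South} = 159.5 − 0.5q_{North}.
Plugging q_{South} into North's best response: q_{North} = 148 − 0.5(159.5 − 0.5q_{North}) ⇒ 0.75q_{North} = 68.25, so q_{North} = 91.
Then q_{South} = 159.5 − 0.5·91 = 114.
Price P = 375 − 205 = 170.
North's profit: (170 − 79)·91 = 8281.

8281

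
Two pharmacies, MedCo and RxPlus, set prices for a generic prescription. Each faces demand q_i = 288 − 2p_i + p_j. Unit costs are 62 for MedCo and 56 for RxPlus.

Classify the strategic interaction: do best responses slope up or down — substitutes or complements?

MedCo's profit: π = (p_{MedCo} − 62)(288 − 2p_{MedCo} + p_{RxPlus}).
∂π/∂p_{MedCo} = 412 − 4p_{MedCo} + p_{RxPlus} = 0 ⇒ p_{MedCo} = 103 + 0.25p_{RxPlus}.
The best-response slope dp_{MedCo}/dp_{RxPlus} = 0.25 > 0: the reaction function is upward-sloping, so the choices are strategic complements.

strategic complements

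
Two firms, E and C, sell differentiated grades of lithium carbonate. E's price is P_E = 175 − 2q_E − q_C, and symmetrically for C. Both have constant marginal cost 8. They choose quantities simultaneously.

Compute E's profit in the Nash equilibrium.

Firm E's profit: π = q_E(175 − 2q_E − q_C) − 8q_E.
∂π/∂q_E = 167 − 4q_E − q_C = 0 ⇒ q_E = 41.75 − 0.25q_C.
Setting q_E = q_C in the reaction function: q_E = 41.75 − 0.25q_E, so q_E = 41.75 / 1.25 = 33.4.
P_E = 175 − 2·33.4 − 33.4 = 74.8.
Profit = (74.8 − 8)·33.4 = 2231.12.

2231.12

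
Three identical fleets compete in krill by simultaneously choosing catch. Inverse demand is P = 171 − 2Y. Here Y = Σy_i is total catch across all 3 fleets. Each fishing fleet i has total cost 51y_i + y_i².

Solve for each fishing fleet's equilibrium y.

A representative fishing fleet's profit is π_i = y_i(171 − 2Y) − 51y_i − y_i², with Y = y_i + Σ_{j≠i} y_j.
First-order condition: 120 − 6y_i − 2Σ_{j≠i} y_j = 0.
Imposing symmetry (y_j = y for all j) turns Σ_{j≠i} y_j into 2y, so 120 = 10y and y = 12.

12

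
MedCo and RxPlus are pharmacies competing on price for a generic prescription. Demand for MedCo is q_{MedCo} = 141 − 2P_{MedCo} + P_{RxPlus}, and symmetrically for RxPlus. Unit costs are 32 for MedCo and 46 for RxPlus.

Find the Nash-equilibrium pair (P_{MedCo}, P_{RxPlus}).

MedCo's profit: π = (P_{MedCo} − 32)(141 − 2P_{MedCo} + P_{RxPlus}).
∂π/∂P_{MedCo} = 205 − 4P_{MedCo} + P_{RxPlus} = 0 ⇒ P_{MedCo} = 51.25 + 0.25P_{RxPlus}.
Similarly P_{RxPlus} = 58.25 + 0.25P_{MedCo}.
Substituting the second reaction function into the first: P_{MedCo} = 51.25 + 0.25(58.25 + 0.25P_{MedCo}), which gives 0.9375P_{MedCo} = 65.8125 ⇒ P_{MedCo} = 70.2.
Then P_{RxPlus} = 58.25 + 0.25·70.2 = 75.8.

70.2, 75.8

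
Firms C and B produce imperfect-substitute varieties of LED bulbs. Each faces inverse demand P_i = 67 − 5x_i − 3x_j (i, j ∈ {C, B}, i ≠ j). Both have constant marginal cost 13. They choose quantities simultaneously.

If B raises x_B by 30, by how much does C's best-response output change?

Firm C's profit: π = x_C(67 − 5x_C − 3x_B) − 13x_C.
∂π/∂x_C = 54 − 10x_C − 3x_B = 0 ⇒ x_C = 5.4 − 0.3x_B.
The reaction-function slope is −0.3, so a 30-unit rise in x_B moves x_C by −0.3 × 30 = −9. C's best response falls — the actions are strategic substitutes.

-9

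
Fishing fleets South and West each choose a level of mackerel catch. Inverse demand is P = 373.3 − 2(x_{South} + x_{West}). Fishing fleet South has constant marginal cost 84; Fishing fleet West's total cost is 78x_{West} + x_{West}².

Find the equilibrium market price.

198.52

Fishing fleet South's profit: π = x_{South}(373.3 − 2(x_{South} + x_{West})) − 84x_{South}.
∂π/∂x_{South} = 289.3 − 4x_{South} − 2x_{West} = 0, so x_{South} = 72.325 − 0.5x_{West}.
For West: ∂π/∂x_{West} = 295.3 − 6x_{West} − 2x_{South} = 0 ⇒ x_{West} = 2953/60 − (1/3)x_{South}.
Solving the two reaction functions simultaneously: (1 − (−0.5)(−1/3))x_{South} = 72.325 − 0.5·(2953/60), so (5/6)x_{South} = 2863/60 and x_{South} = 57.26.
Then x_{West} = 2953/60 − (1/3)·57.26 = 30.13.
Equilibrium price: P = 373.3 − 2·87.39 = 198.52.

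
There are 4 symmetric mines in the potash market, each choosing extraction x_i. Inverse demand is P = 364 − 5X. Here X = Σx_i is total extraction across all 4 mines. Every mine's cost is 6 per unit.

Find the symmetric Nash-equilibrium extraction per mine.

A representative mine's profit is π_i = x_i(364 − 5X) − 6x_i, with X = x_i + Σ_{j≠i} x_j.
First-order condition: 358 − 10x_i − 5Σ_{j≠i} x_j = 0.
In a symmetric equilibrium every mine chooses the same x, so Σ_{j≠i} x_j = 3x. The condition becomes 358 − 25x = 0, giving x = 358/25 = 14.32.

14.32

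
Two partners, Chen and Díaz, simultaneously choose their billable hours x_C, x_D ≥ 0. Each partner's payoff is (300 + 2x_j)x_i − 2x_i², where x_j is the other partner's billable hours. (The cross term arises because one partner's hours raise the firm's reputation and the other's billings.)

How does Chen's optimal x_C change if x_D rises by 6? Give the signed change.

Chen's payoff is (300 + 2x_D)x_C − 2x_C².
∂π/∂x_C = 300 + 2x_D − 4x_C = 0, so x_C = 75 + 0.5x_D.
The reaction-function slope is 0.5, so a 6-unit rise in x_D moves x_C by 0.5 × 6 = 3. Chen's best response rises — the actions are strategic complements.

3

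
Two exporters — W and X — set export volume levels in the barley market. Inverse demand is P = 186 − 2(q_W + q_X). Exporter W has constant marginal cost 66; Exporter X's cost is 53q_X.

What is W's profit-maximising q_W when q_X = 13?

23.5

Exporter W's profit: π = q_W(186 − 2(q_W + q_X)) − 66q_W.
∂π/∂q_W = 120 − 4q_W − 2q_X = 0, so q_W = 30 − 0.5q_X.
At q_X = 13: q_W = 30 − 0.5·13 = 23.5.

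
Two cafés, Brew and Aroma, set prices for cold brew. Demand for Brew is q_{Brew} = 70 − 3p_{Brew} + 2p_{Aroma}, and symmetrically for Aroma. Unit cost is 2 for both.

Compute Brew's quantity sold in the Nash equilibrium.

51

Brew's profit: π = (p_{Brew} − 2)(70 − 3p_{Brew} + 2p_{Aroma}).
∂π/∂p_{Brew} = 76 − 6p_{Brew} + 2p_{Aroma} = 0 ⇒ p_{Brew} = 38/3 + (1/3)p_{Aroma}.
Setting p_{Brew} = p_{Aroma} in the reaction function: p_{Brew} = 38/3 + (1/3)p_{Brew}, so p_{Brew} = (38/3) / (2/3) = 19.
q_{Brew} = 70 − 3·19 + 2·19 = 51.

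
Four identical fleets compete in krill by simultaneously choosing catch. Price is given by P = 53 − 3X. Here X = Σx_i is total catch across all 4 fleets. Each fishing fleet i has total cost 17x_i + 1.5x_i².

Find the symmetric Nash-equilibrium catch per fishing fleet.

2

A representative fishing fleet's profit is π_i = x_i(53 − 3X) − 17x_i − 1.5x_i², with X = x_i + Σ_{j≠i} x_j.
First-order condition: 36 − 9x_i − 3Σ_{j≠i} x_j = 0.
In a symmetric equilibrium every fishing fleet chooses the same x, so Σ_{j≠i} x_j = 3x. The condition becomes 36 − 18x = 0, giving x = 36/18 = 2.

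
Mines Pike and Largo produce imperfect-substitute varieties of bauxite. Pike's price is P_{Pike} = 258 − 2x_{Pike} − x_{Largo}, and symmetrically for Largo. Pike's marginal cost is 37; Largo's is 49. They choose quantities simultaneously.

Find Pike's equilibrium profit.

4050

Mine Pike's profit: π = x_{Pike}(258 − 2x_{Pike} − x_{Largo}) − 37x_{Pike}.
∂π/∂x_{Pike} = 221 − 4x_{Pike} − x_{Largo} = 0 ⇒ x_{Pike} = 55.25 − 0.25x_{Largo}.
Similarly x_{Largo} = 52.25 − 0.25x_{Pike}.
Plugging x_{Largo} into Pike's best response: x_{Pike} = 55.25 − 0.25(52.25 − 0.25x_{Pike}) ⇒ 0.9375x_{Pike} = 42.1875, so x_{Pike} = 45.
Then x_{Largo} = 52.25 − 0.25·45 = 41.
P_{Pike} = 258 − 2·45 − 41 = 127.
Profit = (127 − 37)·45 = 4050.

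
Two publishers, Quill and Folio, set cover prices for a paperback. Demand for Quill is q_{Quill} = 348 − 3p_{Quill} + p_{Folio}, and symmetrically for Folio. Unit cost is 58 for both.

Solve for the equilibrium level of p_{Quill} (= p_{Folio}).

Quill's profit: π = (p_{Quill} − 58)(348 − 3p_{Quill} + p_{Folio}).
∂π/∂p_{Quill} = 522 − 6p_{Quill} + p_{Folio} = 0 ⇒ p_{Quill} = 87 + (1/6)p_{Folio}.
Setting p_{Quill} = p_{Folio} in the reaction function: p_{Quill} = 87 + (1/6)p_{Quill}, so p_{Quill} = 87 / (5/6) = 104.4.

104.4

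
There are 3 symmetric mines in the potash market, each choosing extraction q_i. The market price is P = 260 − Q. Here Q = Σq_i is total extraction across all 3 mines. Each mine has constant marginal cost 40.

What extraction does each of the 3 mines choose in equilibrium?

A representative mine's profit is π_i = q_i(260 − Q) − 40q_i, with Q = q_i + Σ_{j≠i} q_j.
First-order condition: 220 − 2q_i − Σ_{j≠i} q_j = 0.
With identical mines, set every q_j = q: then 220 − 2q − 2q = 0, i.e. q = 220/4 = 55.

55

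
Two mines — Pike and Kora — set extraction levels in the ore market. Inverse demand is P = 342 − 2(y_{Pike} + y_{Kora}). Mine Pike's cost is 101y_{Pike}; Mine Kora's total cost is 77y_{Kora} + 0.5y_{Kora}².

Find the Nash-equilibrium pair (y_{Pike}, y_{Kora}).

42.1875, 36.125

Mine Pike's profit: π = y_{Pike}(342 − 2(y_{Pike} + y_{Kora})) − 101y_{Pike}.
∂π/∂y_{Pike} = 241 − 4y_{Pike} − 2y_{Kora} = 0, so y_{Pike} = 60.25 − 0.5y_{Kora}.
For Kora: ∂π/∂y_{Kora} = 265 − 5y_{Kora} − 2y_{Pike} = 0 ⇒ y_{Kora} = 53 − 0.4y_{Pike}.
Solving the two reaction functions simultaneously: (1 − (−0.5)(−0.4))y_{Pike} = 60.25 − 0.5·53, so 0.8y_{Pike} = 33.75 and y_{Pike} = 42.1875.
Then y_{Kora} = 53 − 0.4·42.1875 = 36.125.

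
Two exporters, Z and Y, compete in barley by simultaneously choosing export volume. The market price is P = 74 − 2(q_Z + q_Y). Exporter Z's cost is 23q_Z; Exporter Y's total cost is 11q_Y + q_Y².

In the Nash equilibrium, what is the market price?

Exporter Z's profit: π = q_Z(74 − 2(q_Z + q_Y)) − 23q_Z.
∂π/∂q_Z = 51 − 4q_Z − 2q_Y = 0, so q_Z = 12.75 − 0.5q_Y.
For Y: ∂π/∂q_Y = 63 − 6q_Y − 2q_Z = 0 ⇒ q_Y = 10.5 − (1/3)q_Z.
Substituting the second reaction function into the first: q_Z = 12.75 − 0.5(10.5 − (1/3)q_Z), which gives (5/6)q_Z = 7.5 ⇒ q_Z = 9.
Then q_Y = 10.5 − (1/3)·9 = 7.5.
Equilibrium price: P = 74 − 2·16.5 = 41.

41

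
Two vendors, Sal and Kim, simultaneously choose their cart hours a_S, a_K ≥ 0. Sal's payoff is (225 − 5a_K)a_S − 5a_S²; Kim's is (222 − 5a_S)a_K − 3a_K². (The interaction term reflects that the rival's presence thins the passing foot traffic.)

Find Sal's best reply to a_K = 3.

21

Expanding Sal's payoff: 225a_S − 5a_Ka_S − 5a_S².
∂π/∂a_S = 225 − 5a_K − 10a_S = 0, so a_S = 22.5 − 0.5a_K.
At a_K = 3: a_S = 22.5 − 0.5·3 = 21.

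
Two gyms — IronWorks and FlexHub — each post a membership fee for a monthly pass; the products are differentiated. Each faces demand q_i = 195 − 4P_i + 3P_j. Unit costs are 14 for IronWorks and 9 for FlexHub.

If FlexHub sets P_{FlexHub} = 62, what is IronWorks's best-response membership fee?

54.625

IronWorks's profit: π = (P_{IronWorks} − 14)(195 − 4P_{IronWorks} + 3P_{FlexHub}).
∂π/∂P_{IronWorks} = 251 − 8P_{IronWorks} + 3P_{FlexHub} = 0 ⇒ P_{IronWorks} = 31.375 + 0.375P_{FlexHub}.
At P_{FlexHub} = 62: P_{IronWorks} = 31.375 + 0.375·62 = 54.625.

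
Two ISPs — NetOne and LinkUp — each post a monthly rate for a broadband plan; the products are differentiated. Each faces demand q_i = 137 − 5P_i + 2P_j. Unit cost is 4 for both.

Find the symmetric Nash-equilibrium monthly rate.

19.625

NetOne's profit: π = (P_{NetOne} − 4)(137 − 5P_{NetOne} + 2P_{LinkUp}).
∂π/∂P_{NetOne} = 157 − 10P_{NetOne} + 2P_{LinkUp} = 0 ⇒ P_{NetOne} = 15.7 + 0.2P_{LinkUp}.
By symmetry P_{LinkUp} = P_{NetOne}; substituting into the reaction function, 0.8P_{NetOne} = 15.7 and P_{NetOne} = 19.625.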